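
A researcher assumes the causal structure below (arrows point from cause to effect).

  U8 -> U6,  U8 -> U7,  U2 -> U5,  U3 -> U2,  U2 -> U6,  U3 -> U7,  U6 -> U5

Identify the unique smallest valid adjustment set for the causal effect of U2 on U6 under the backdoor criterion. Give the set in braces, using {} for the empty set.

{}

Variables eligible for adjustment (non-descendants of U2, excluding U2 and U6): {U3, U7, U8}.
Backdoor paths from U2 to U6:
  P1: U2 <- U3 -> U7 <- U8 -> U6
Each backdoor path contains an unconditioned collider, so every path is already blocked with the empty conditioning set:
  P1: blocked at collider U7 (neither it nor any descendant is in the conditioning set).
The empty set is therefore the unique smallest valid set.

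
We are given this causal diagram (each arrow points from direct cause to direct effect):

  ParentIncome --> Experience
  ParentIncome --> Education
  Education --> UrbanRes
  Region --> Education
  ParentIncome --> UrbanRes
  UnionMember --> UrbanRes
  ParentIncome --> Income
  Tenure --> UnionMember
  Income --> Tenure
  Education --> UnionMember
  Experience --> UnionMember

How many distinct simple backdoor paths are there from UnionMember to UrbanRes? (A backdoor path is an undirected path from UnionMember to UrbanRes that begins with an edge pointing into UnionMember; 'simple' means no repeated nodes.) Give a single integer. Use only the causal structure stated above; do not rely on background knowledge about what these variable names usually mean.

6

A backdoor path from UnionMember to UrbanRes is any simple undirected path whose first edge points into UnionMember (i.e. leaves UnionMember via a parent).
Parents of UnionMember: {Education, Experience, Tenure}.
Enumerating:
  P1: UnionMember <- Education <- ParentIncome -> UrbanRes
  P2: UnionMember <- Education -> UrbanRes
  P3: UnionMember <- Tenure <- Income <- ParentIncome -> Education -> UrbanRes
  P4: UnionMember <- Tenure <- Income <- ParentIncome -> UrbanRes
  P5: UnionMember <- Experience <- ParentIncome -> Education -> UrbanRes
  P6: UnionMember <- Experience <- ParentIncome -> UrbanRes
That exhausts the simple backdoor paths. Count: 6.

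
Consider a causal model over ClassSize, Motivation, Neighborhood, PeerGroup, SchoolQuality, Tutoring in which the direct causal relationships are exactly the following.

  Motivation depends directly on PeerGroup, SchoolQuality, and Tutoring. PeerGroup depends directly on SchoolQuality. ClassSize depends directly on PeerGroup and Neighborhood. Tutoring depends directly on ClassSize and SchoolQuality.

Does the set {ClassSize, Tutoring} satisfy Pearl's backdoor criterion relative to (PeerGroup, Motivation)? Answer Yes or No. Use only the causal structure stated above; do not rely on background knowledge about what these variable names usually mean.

Backdoor paths from PeerGroup to Motivation (paths whose first edge points into PeerGroup):
  P1: PeerGroup <- SchoolQuality -> Tutoring -> Motivation
  P2: PeerGroup <- SchoolQuality -> Motivation
Condition 1 (no descendant of PeerGroup in the set): FAILS — ClassSize and Tutoring are descendants of PeerGroup.
Condition 2 (every backdoor path blocked by {ClassSize, Tutoring}):
  P1: blocked at chain node Tutoring ∈ conditioning set.
  P2: open — no interior node is in the conditioning set.
{ClassSize, Tutoring} does not satisfy the backdoor criterion.

No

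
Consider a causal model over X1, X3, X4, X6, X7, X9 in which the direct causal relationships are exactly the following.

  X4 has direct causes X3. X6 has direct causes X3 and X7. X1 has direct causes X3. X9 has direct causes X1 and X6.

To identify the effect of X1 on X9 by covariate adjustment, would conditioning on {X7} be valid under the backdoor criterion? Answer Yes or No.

Backdoor paths from X1 to X9 (paths whose first edge points into X1):
  P1: X1 <- X3 -> X6 -> X9
Condition 1 (no descendant of X1 in the set): holds — descendants of X1 are {X9}; none are in {X7}.
Condition 2 (every backdoor path blocked by {X7}):
  P1: open — no interior node is in the conditioning set.
{X7} does not satisfy the backdoor criterion.

No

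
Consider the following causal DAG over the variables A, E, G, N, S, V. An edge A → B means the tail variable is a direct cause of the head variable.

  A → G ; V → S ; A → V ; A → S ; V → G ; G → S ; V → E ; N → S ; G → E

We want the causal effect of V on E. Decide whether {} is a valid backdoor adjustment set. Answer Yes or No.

No

Backdoor paths from V to E (paths whose first edge points into V):
  P1: V <- A -> G -> E
  P2: V <- A -> S <- G -> E
Condition 1 (no descendant of V in the set): holds — descendants of V are {E, G, S}; none are in {}.
Condition 2 (every backdoor path blocked by {}):
  P1: open — no interior node is in the conditioning set.
  P2: blocked at collider S (neither it nor any descendant is in the conditioning set).
{} does not satisfy the backdoor criterion.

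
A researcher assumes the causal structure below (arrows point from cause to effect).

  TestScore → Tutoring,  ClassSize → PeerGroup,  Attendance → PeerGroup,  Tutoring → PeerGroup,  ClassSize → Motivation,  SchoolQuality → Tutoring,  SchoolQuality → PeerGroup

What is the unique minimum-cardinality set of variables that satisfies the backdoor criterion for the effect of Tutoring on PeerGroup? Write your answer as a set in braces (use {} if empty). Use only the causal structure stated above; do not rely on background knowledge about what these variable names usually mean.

{SchoolQuality}

Variables eligible for adjustment (non-descendants of Tutoring, excluding Tutoring and PeerGroup): {Attendance, ClassSize, Motivation, SchoolQuality, TestScore}.
Backdoor paths from Tutoring to PeerGroup:
  P1: Tutoring <- SchoolQuality -> PeerGroup
The empty set is not sufficient: P1 (Tutoring <- SchoolQuality -> PeerGroup) has no collider blocking it and no conditioned non-collider, so it is open.
Try {SchoolQuality}:
  P1: blocked at fork node SchoolQuality ∈ conditioning set.
{SchoolQuality} contains no descendant of Tutoring and blocks every backdoor path.
No other singleton works — e.g. {ClassSize} leaves P1 open — so {SchoolQuality} is the unique smallest valid adjustment set.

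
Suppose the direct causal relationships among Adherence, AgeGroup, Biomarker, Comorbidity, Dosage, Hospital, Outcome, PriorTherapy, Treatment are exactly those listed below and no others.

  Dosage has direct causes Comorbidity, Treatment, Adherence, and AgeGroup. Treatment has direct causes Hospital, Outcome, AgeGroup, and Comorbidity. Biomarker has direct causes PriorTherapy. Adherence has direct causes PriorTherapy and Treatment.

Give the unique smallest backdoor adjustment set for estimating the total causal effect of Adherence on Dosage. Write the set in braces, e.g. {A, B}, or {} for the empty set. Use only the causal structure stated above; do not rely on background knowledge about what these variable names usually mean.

{Treatment}

Variables eligible for adjustment (non-descendants of Adherence, excluding Adherence and Dosage): {AgeGroup, Biomarker, Comorbidity, Hospital, Outcome, PriorTherapy, Treatment}.
Backdoor paths from Adherence to Dosage:
  P1: Adherence <- Treatment <- Comorbidity -> Dosage
  P2: Adherence <- Treatment <- AgeGroup -> Dosage
  P3: Adherence <- Treatment -> Dosage
The empty set is not sufficient: P1 (Adherence <- Treatment <- Comorbidity -> Dosage) has no collider blocking it and no conditioned non-collider, so it is open.
Try {Treatment}:
  P1: blocked at chain node Treatment ∈ conditioning set.
  P2: blocked at chain node Treatment ∈ conditioning set.
  P3: blocked at fork node Treatment ∈ conditioning set.
{Treatment} contains no descendant of Adherence and blocks every backdoor path.
No other singleton works — e.g. {Outcome} leaves P1 open — so {Treatment} is the unique smallest valid adjustment set.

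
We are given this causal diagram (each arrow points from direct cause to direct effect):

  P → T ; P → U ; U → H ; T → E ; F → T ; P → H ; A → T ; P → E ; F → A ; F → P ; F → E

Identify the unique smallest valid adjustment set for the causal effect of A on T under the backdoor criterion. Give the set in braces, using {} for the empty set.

{F}

Variables eligible for adjustment (non-descendants of A, excluding A and T): {F, H, P, U}.
Backdoor paths from A to T:
  P1: A <- F -> P -> T
  P2: A <- F -> P -> E <- T
  P3: A <- F -> T
  P4: A <- F -> E <- P -> T
  P5: A <- F -> E <- T
The empty set is not sufficient: P1 (A <- F -> P -> T) has no collider blocking it and no conditioned non-collider, so it is open.
Try {F}:
  P1: blocked at fork node F ∈ conditioning set.
  P2: blocked at fork node F ∈ conditioning set.
  P3: blocked at fork node F ∈ conditioning set.
  P4: blocked at fork node F ∈ conditioning set.
  P5: blocked at fork node F ∈ conditioning set.
{F} contains no descendant of A and blocks every backdoor path.
No other singleton works — e.g. {P} leaves P3 open — so {F} is the unique smallest valid adjustment set.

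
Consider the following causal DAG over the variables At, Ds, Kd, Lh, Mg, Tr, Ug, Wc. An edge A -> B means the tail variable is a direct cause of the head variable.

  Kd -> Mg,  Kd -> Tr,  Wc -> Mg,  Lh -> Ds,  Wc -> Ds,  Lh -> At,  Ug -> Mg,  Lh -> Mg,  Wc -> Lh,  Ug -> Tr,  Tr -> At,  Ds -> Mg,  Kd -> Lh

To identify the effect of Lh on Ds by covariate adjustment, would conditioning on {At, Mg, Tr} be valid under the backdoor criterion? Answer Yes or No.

No

Backdoor paths from Lh to Ds (paths whose first edge points into Lh):
  P1: Lh <- Wc -> Ds
  P2: Lh <- Wc -> Mg <- Ds
  P3: Lh <- Kd -> Tr <- Ug -> Mg <- Wc -> Ds
  P4: Lh <- Kd -> Tr <- Ug -> Mg <- Ds
  P5: Lh <- Kd -> Mg <- Wc -> Ds
  P6: Lh <- Kd -> Mg <- Ds
Condition 1 (no descendant of Lh in the set): FAILS — At and Mg are descendants of Lh.
Condition 2 (every backdoor path blocked by {At, Mg, Tr}):
  P1: open — no interior node is in the conditioning set.
  P2: open — collider(s) Mg are conditioned on (or have a conditioned descendant) and no non-collider on the path is in the set.
  P3: open — collider(s) Tr, Mg are conditioned on (or have a conditioned descendant) and no non-collider on the path is in the set.
  P4: open — collider(s) Tr, Mg are conditioned on (or have a conditioned descendant) and no non-collider on the path is in the set.
  P5: open — collider(s) Mg are conditioned on (or have a conditioned descendant) and no non-collider on the path is in the set.
  P6: open — collider(s) Mg are conditioned on (or have a conditioned descendant) and no non-collider on the path is in the set.
{At, Mg, Tr} does not satisfy the backdoor criterion.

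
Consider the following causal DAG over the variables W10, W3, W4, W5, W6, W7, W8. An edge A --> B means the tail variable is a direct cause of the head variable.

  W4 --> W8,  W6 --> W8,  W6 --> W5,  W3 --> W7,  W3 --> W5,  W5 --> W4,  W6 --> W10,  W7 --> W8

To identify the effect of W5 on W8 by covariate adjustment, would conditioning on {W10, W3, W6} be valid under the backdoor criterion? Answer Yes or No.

Backdoor paths from W5 to W8 (paths whose first edge points into W5):
  P1: W5 <- W6 -> W8
  P2: W5 <- W3 -> W7 -> W8
Condition 1 (no descendant of W5 in the set): holds — descendants of W5 are {W4, W8}; none are in {W10, W3, W6}.
Condition 2 (every backdoor path blocked by {W10, W3, W6}):
  P1: blocked at fork node W6 ∈ conditioning set.
  P2: blocked at fork node W3 ∈ conditioning set.
{W10, W3, W6} satisfies the backdoor criterion.

Yes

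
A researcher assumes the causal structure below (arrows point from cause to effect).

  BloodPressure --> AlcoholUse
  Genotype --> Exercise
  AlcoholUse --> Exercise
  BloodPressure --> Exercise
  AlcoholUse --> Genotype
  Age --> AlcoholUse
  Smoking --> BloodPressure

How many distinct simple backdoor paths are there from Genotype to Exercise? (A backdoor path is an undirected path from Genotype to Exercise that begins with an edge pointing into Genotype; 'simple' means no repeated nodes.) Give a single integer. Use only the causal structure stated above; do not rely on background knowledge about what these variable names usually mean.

A backdoor path from Genotype to Exercise is any simple undirected path whose first edge points into Genotype (i.e. leaves Genotype via a parent).
Parents of Genotype: {AlcoholUse}.
Enumerating:
  P1: Genotype <- AlcoholUse <- BloodPressure -> Exercise
  P2: Genotype <- AlcoholUse -> Exercise
That exhausts the simple backdoor paths. Count: 2.

2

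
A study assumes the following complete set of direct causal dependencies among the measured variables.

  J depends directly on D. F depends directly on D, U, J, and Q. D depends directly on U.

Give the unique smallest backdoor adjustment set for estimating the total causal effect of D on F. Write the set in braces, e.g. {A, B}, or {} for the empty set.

Variables eligible for adjustment (non-descendants of D, excluding D and F): {Q, U}.
Backdoor paths from D to F:
  P1: D <- U -> F
The empty set is not sufficient: P1 (D <- U -> F) has no collider blocking it and no conditioned non-collider, so it is open.
Try {U}:
  P1: blocked at fork node U ∈ conditioning set.
{U} contains no descendant of D and blocks every backdoor path.
No other singleton works — e.g. {Q} leaves P1 open — so {U} is the unique smallest valid adjustment set.

{U}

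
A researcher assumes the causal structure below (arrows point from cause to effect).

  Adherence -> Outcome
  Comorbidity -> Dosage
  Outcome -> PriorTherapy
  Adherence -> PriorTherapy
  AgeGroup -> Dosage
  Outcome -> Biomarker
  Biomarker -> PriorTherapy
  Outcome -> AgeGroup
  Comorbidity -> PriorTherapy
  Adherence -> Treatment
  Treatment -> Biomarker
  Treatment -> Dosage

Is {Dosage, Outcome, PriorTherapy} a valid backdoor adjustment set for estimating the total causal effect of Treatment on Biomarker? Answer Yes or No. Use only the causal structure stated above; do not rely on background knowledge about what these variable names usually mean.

No

Backdoor paths from Treatment to Biomarker (paths whose first edge points into Treatment):
  P1: Treatment <- Adherence -> Outcome -> AgeGroup -> Dosage <- Comorbidity -> PriorTherapy <- Biomarker
  P2: Treatment <- Adherence -> Outcome -> Biomarker
  P3: Treatment <- Adherence -> Outcome -> PriorTherapy <- Biomarker
  P4: Treatment <- Adherence -> PriorTherapy <- Comorbidity -> Dosage <- AgeGroup <- Outcome -> Biomarker
  P5: Treatment <- Adherence -> PriorTherapy <- Outcome -> Biomarker
  P6: Treatment <- Adherence -> PriorTherapy <- Biomarker
Condition 1 (no descendant of Treatment in the set): FAILS — Dosage and PriorTherapy are descendants of Treatment.
Condition 2 (every backdoor path blocked by {Dosage, Outcome, PriorTherapy}):
  P1: blocked at chain node Outcome ∈ conditioning set.
  P2: blocked at chain node Outcome ∈ conditioning set.
  P3: blocked at chain node Outcome ∈ conditioning set.
  P4: blocked at fork node Outcome ∈ conditioning set.
  P5: blocked at fork node Outcome ∈ conditioning set.
  P6: open — collider(s) PriorTherapy are conditioned on (or have a conditioned descendant) and no non-collider on the path is in the set.
{Dosage, Outcome, PriorTherapy} does not satisfy the backdoor criterion.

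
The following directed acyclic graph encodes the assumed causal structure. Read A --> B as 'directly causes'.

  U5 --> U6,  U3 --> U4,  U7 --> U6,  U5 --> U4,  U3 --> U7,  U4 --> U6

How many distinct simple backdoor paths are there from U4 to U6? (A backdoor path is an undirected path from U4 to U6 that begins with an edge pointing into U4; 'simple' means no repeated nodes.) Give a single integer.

2

A backdoor path from U4 to U6 is any simple undirected path whose first edge points into U4 (i.e. leaves U4 via a parent).
Parents of U4: {U3, U5}.
Enumerating:
  P1: U4 <- U3 -> U7 -> U6
  P2: U4 <- U5 -> U6
That exhausts the simple backdoor paths. Count: 2.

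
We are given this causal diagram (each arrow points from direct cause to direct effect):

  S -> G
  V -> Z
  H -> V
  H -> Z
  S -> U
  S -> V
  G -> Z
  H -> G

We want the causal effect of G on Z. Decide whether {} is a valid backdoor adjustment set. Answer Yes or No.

Backdoor paths from G to Z (paths whose first edge points into G):
  P1: G <- H -> V -> Z
  P2: G <- H -> Z
  P3: G <- S -> V <- H -> Z
  P4: G <- S -> V -> Z
Condition 1 (no descendant of G in the set): holds — descendants of G are {Z}; none are in {}.
Condition 2 (every backdoor path blocked by {}):
  P1: open — no interior node is in the conditioning set.
  P2: open — no interior node is in the conditioning set.
  P3: blocked at collider V (neither it nor any descendant is in the conditioning set).
  P4: open — no interior node is in the conditioning set.
{} does not satisfy the backdoor criterion.

No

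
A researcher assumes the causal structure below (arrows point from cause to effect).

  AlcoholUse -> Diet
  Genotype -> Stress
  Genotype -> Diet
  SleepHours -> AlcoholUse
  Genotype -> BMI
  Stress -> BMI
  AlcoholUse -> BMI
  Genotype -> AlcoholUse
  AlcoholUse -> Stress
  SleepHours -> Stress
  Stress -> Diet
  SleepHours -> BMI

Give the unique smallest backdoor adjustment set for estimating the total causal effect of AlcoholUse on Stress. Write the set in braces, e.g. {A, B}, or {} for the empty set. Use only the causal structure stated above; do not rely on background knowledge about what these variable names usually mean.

Variables eligible for adjustment (non-descendants of AlcoholUse, excluding AlcoholUse and Stress): {Genotype, SleepHours}.
Backdoor paths from AlcoholUse to Stress:
  P1: AlcoholUse <- SleepHours -> Stress
  P2: AlcoholUse <- SleepHours -> BMI <- Genotype -> Stress
  P3: AlcoholUse <- SleepHours -> BMI <- Genotype -> Diet <- Stress
  P4: AlcoholUse <- SleepHours -> BMI <- Stress
  P5: AlcoholUse <- Genotype -> Stress
  P6: AlcoholUse <- Genotype -> Diet <- Stress
  P7: AlcoholUse <- Genotype -> BMI <- SleepHours -> Stress
  P8: AlcoholUse <- Genotype -> BMI <- Stress
The empty set is not sufficient: P1 (AlcoholUse <- SleepHours -> Stress) has no collider blocking it and no conditioned non-collider, so it is open.
Try {Genotype, SleepHours}:
  P1: blocked at fork node SleepHours ∈ conditioning set.
  P2: blocked at fork node SleepHours ∈ conditioning set.
  P3: blocked at fork node SleepHours ∈ conditioning set.
  P4: blocked at fork node SleepHours ∈ conditioning set.
  P5: blocked at fork node Genotype ∈ conditioning set.
  P6: blocked at fork node Genotype ∈ conditioning set.
  P7: blocked at fork node Genotype ∈ conditioning set.
  P8: blocked at fork node Genotype ∈ conditioning set.
{Genotype, SleepHours} contains no descendant of AlcoholUse and blocks every backdoor path.
Every element of {Genotype, SleepHours} is needed (dropping Genotype leaves P5 open; dropping SleepHours leaves P1 open), so no proper subset is valid.
Among all size-2 subsets of the eligible variables, only {Genotype, SleepHours} blocks every backdoor path, so it is the unique smallest valid adjustment set.

{Genotype, SleepHours}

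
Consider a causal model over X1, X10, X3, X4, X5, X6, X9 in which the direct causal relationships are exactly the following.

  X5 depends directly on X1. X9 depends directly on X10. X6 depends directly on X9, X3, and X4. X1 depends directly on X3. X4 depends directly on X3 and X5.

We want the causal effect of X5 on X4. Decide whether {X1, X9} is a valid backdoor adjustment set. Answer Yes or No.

Yes

Backdoor paths from X5 to X4 (paths whose first edge points into X5):
  P1: X5 <- X1 <- X3 -> X4
  P2: X5 <- X1 <- X3 -> X6 <- X4
Condition 1 (no descendant of X5 in the set): holds — descendants of X5 are {X4, X6}; none are in {X1, X9}.
Condition 2 (every backdoor path blocked by {X1, X9}):
  P1: blocked at chain node X1 ∈ conditioning set.
  P2: blocked at chain node X1 ∈ conditioning set.
{X1, X9} satisfies the backdoor criterion.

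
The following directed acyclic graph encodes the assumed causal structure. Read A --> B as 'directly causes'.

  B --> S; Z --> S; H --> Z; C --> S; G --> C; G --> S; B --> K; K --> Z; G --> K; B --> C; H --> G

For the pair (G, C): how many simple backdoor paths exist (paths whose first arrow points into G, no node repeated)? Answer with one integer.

4

A backdoor path from G to C is any simple undirected path whose first edge points into G (i.e. leaves G via a parent).
Parents of G: {H}.
Enumerating:
  P1: G <- H -> Z <- K <- B -> C
  P2: G <- H -> Z <- K <- B -> S <- C
  P3: G <- H -> Z -> S <- B -> C
  P4: G <- H -> Z -> S <- C
That exhausts the simple backdoor paths. Count: 4.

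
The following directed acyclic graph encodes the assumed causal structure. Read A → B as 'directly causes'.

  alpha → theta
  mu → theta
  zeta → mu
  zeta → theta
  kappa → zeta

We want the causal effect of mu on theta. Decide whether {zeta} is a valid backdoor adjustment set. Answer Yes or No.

Backdoor paths from mu to theta (paths whose first edge points into mu):
  P1: mu <- zeta -> theta
Condition 1 (no descendant of mu in the set): holds — descendants of mu are {theta}; none are in {zeta}.
Condition 2 (every backdoor path blocked by {zeta}):
  P1: blocked at fork node zeta ∈ conditioning set.
{zeta} satisfies the backdoor criterion.

Yes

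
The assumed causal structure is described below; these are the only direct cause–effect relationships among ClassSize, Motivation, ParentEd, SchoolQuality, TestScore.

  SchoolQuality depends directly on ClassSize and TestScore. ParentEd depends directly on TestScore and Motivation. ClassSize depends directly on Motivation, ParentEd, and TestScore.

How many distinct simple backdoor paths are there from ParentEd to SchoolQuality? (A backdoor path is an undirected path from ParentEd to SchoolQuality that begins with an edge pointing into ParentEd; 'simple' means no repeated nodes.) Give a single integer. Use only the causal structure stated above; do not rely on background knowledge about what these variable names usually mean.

4

A backdoor path from ParentEd to SchoolQuality is any simple undirected path whose first edge points into ParentEd (i.e. leaves ParentEd via a parent).
Parents of ParentEd: {Motivation, TestScore}.
Enumerating:
  P1: ParentEd <- Motivation -> ClassSize <- TestScore -> SchoolQuality
  P2: ParentEd <- Motivation -> ClassSize -> SchoolQuality
  P3: ParentEd <- TestScore -> ClassSize -> SchoolQuality
  P4: ParentEd <- TestScore -> SchoolQuality
That exhausts the simple backdoor paths. Count: 4.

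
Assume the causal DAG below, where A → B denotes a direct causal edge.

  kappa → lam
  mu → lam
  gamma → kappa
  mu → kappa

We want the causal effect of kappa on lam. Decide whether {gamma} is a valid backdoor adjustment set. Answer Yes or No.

Backdoor paths from kappa to lam (paths whose first edge points into kappa):
  P1: kappa <- mu -> lam
Condition 1 (no descendant of kappa in the set): holds — descendants of kappa are {lam}; none are in {gamma}.
Condition 2 (every backdoor path blocked by {gamma}):
  P1: open — no interior node is in the conditioning set.
{gamma} does not satisfy the backdoor criterion.

No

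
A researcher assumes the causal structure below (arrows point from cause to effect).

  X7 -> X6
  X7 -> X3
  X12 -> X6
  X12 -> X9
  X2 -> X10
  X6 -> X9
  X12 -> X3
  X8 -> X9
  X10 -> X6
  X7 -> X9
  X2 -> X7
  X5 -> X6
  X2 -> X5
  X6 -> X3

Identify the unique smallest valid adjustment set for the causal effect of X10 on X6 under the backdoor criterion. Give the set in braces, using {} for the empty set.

Variables eligible for adjustment (non-descendants of X10, excluding X10 and X6): {X12, X2, X5, X7, X8}.
Backdoor paths from X10 to X6:
  P1: X10 <- X2 -> X7 -> X6
  P2: X10 <- X2 -> X7 -> X3 <- X12 -> X6
  P3: X10 <- X2 -> X7 -> X3 <- X12 -> X9 <- X6
  P4: X10 <- X2 -> X7 -> X3 <- X6
  P5: X10 <- X2 -> X7 -> X9 <- X12 -> X6
  P6: X10 <- X2 -> X7 -> X9 <- X12 -> X3 <- X6
  P7: X10 <- X2 -> X7 -> X9 <- X6
  P8: X10 <- X2 -> X5 -> X6
The empty set is not sufficient: P1 (X10 <- X2 -> X7 -> X6) has no collider blocking it and no conditioned non-collider, so it is open.
Try {X2}:
  P1: blocked at fork node X2 ∈ conditioning set.
  P2: blocked at fork node X2 ∈ conditioning set.
  P3: blocked at fork node X2 ∈ conditioning set.
  P4: blocked at fork node X2 ∈ conditioning set.
  P5: blocked at fork node X2 ∈ conditioning set.
  P6: blocked at fork node X2 ∈ conditioning set.
  P7: blocked at fork node X2 ∈ conditioning set.
  P8: blocked at fork node X2 ∈ conditioning set.
{X2} contains no descendant of X10 and blocks every backdoor path.
No other singleton works — e.g. {X8} leaves P1 open — so {X2} is the unique smallest valid adjustment set.

{X2}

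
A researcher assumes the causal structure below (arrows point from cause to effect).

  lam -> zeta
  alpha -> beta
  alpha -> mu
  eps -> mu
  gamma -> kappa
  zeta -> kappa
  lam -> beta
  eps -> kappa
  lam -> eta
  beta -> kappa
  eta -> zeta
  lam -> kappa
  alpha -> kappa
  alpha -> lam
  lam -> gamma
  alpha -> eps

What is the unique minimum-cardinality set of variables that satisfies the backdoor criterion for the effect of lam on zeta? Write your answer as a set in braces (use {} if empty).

{}

Variables eligible for adjustment (non-descendants of lam, excluding lam and zeta): {alpha, eps, mu}.
Backdoor paths from lam to zeta:
  P1: lam <- alpha -> beta -> kappa <- zeta
  P2: lam <- alpha -> eps -> kappa <- zeta
  P3: lam <- alpha -> mu <- eps -> kappa <- zeta
  P4: lam <- alpha -> kappa <- zeta
Each backdoor path contains an unconditioned collider, so every path is already blocked with the empty conditioning set:
  P1: blocked at collider kappa (neither it nor any descendant is in the conditioning set).
  P2: blocked at collider kappa (neither it nor any descendant is in the conditioning set).
  P3: blocked at collider mu (neither it nor any descendant is in the conditioning set).
  P4: blocked at collider kappa (neither it nor any descendant is in the conditioning set).
The empty set is therefore the unique smallest valid set.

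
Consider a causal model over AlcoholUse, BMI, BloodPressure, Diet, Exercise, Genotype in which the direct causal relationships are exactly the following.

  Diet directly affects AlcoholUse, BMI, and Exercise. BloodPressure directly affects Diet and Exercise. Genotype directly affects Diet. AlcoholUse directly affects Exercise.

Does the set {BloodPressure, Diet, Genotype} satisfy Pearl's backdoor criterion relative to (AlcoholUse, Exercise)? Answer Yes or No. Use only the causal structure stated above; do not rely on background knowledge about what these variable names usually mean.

Yes

Backdoor paths from AlcoholUse to Exercise (paths whose first edge points into AlcoholUse):
  P1: AlcoholUse <- Diet <- BloodPressure -> Exercise
  P2: AlcoholUse <- Diet -> Exercise
Condition 1 (no descendant of AlcoholUse in the set): holds — descendants of AlcoholUse are {Exercise}; none are in {BloodPressure, Diet, Genotype}.
Condition 2 (every backdoor path blocked by {BloodPressure, Diet, Genotype}):
  P1: blocked at chain node Diet ∈ conditioning set.
  P2: blocked at fork node Diet ∈ conditioning set.
{BloodPressure, Diet, Genotype} satisfies the backdoor criterion.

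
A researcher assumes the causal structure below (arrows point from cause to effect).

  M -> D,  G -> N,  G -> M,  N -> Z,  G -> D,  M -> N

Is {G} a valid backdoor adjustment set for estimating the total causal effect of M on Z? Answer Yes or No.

Backdoor paths from M to Z (paths whose first edge points into M):
  P1: M <- G -> N -> Z
Condition 1 (no descendant of M in the set): holds — descendants of M are {D, N, Z}; none are in {G}.
Condition 2 (every backdoor path blocked by {G}):
  P1: blocked at fork node G ∈ conditioning set.
{G} satisfies the backdoor criterion.

Yes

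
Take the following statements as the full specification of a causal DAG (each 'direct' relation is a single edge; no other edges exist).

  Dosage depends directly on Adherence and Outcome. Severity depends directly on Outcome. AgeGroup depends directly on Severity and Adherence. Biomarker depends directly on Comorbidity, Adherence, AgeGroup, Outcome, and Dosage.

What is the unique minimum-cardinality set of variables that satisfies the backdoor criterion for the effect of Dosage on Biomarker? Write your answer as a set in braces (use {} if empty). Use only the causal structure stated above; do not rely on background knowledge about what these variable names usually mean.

Variables eligible for adjustment (non-descendants of Dosage, excluding Dosage and Biomarker): {Adherence, AgeGroup, Comorbidity, Outcome, Severity}.
Backdoor paths from Dosage to Biomarker:
  P1: Dosage <- Outcome -> Severity -> AgeGroup <- Adherence -> Biomarker
  P2: Dosage <- Outcome -> Severity -> AgeGroup -> Biomarker
  P3: Dosage <- Outcome -> Biomarker
  P4: Dosage <- Adherence -> AgeGroup <- Severity <- Outcome -> Biomarker
  P5: Dosage <- Adherence -> AgeGroup -> Biomarker
  P6: Dosage <- Adherence -> Biomarker
The empty set is not sufficient: P2 (Dosage <- Outcome -> Severity -> AgeGroup -> Biomarker) has no collider blocking it and no conditioned non-collider, so it is open.
Try {Adherence, Outcome}:
  P1: blocked at fork node Outcome ∈ conditioning set.
  P2: blocked at fork node Outcome ∈ conditioning set.
  P3: blocked at fork node Outcome ∈ conditioning set.
  P4: blocked at fork node Adherence ∈ conditioning set.
  P5: blocked at fork node Adherence ∈ conditioning set.
  P6: blocked at fork node Adherence ∈ conditioning set.
{Adherence, Outcome} contains no descendant of Dosage and blocks every backdoor path.
Every element of {Adherence, Outcome} is needed (dropping Adherence leaves P5 open; dropping Outcome leaves P2 open), so no proper subset is valid.
Among all size-2 subsets of the eligible variables, only {Adherence, Outcome} blocks every backdoor path, so it is the unique smallest valid adjustment set.

{Adherence, Outcome}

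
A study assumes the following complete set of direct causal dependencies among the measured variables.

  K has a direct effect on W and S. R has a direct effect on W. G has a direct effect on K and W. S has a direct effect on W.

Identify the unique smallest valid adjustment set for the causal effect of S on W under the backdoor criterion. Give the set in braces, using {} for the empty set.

{K}

Variables eligible for adjustment (non-descendants of S, excluding S and W): {G, K, R}.
Backdoor paths from S to W:
  P1: S <- K <- G -> W
  P2: S <- K -> W
The empty set is not sufficient: P1 (S <- K <- G -> W) has no collider blocking it and no conditioned non-collider, so it is open.
Try {K}:
  P1: blocked at chain node K ∈ conditioning set.
  P2: blocked at fork node K ∈ conditioning set.
{K} contains no descendant of S and blocks every backdoor path.
No other singleton works — e.g. {G} leaves P2 open — so {K} is the unique smallest valid adjustment set.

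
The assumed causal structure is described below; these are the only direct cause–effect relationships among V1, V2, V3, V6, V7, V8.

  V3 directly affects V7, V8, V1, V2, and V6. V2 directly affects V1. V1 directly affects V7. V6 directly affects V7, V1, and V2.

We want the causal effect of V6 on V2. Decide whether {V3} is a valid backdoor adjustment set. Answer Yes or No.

Yes

Backdoor paths from V6 to V2 (paths whose first edge points into V6):
  P1: V6 <- V3 -> V2
  P2: V6 <- V3 -> V1 <- V2
  P3: V6 <- V3 -> V7 <- V1 <- V2
Condition 1 (no descendant of V6 in the set): holds — descendants of V6 are {V1, V2, V7}; none are in {V3}.
Condition 2 (every backdoor path blocked by {V3}):
  P1: blocked at fork node V3 ∈ conditioning set.
  P2: blocked at fork node V3 ∈ conditioning set.
  P3: blocked at fork node V3 ∈ conditioning set.
{V3} satisfies the backdoor criterion.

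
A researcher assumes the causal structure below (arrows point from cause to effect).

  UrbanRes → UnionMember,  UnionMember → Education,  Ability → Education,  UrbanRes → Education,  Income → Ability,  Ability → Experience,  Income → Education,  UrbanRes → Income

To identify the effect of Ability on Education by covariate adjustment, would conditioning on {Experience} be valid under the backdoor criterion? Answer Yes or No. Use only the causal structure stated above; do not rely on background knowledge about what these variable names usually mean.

Backdoor paths from Ability to Education (paths whose first edge points into Ability):
  P1: Ability <- Income <- UrbanRes -> UnionMember -> Education
  P2: Ability <- Income <- UrbanRes -> Education
  P3: Ability <- Income -> Education
Condition 1 (no descendant of Ability in the set): FAILS — Experience is a descendant of Ability.
Condition 2 (every backdoor path blocked by {Experience}):
  P1: open — no interior node is in the conditioning set.
  P2: open — no interior node is in the conditioning set.
  P3: open — no interior node is in the conditioning set.
{Experience} does not satisfy the backdoor criterion.

No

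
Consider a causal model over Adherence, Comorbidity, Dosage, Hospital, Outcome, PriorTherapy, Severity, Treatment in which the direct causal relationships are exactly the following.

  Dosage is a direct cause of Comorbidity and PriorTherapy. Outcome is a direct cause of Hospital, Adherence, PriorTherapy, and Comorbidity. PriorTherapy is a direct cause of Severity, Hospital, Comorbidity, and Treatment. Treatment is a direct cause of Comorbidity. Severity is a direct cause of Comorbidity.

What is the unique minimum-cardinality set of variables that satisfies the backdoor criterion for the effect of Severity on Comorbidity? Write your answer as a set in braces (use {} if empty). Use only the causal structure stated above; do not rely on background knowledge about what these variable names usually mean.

Variables eligible for adjustment (non-descendants of Severity, excluding Severity and Comorbidity): {Adherence, Dosage, Hospital, Outcome, PriorTherapy, Treatment}.
Backdoor paths from Severity to Comorbidity:
  P1: Severity <- PriorTherapy <- Outcome -> Comorbidity
  P2: Severity <- PriorTherapy <- Dosage -> Comorbidity
  P3: Severity <- PriorTherapy -> Treatment -> Comorbidity
  P4: Severity <- PriorTherapy -> Hospital <- Outcome -> Comorbidity
  P5: Severity <- PriorTherapy -> Comorbidity
The empty set is not sufficient: P1 (Severity <- PriorTherapy <- Outcome -> Comorbidity) has no collider blocking it and no conditioned non-collider, so it is open.
Try {PriorTherapy}:
  P1: blocked at chain node PriorTherapy ∈ conditioning set.
  P2: blocked at chain node PriorTherapy ∈ conditioning set.
  P3: blocked at fork node PriorTherapy ∈ conditioning set.
  P4: blocked at fork node PriorTherapy ∈ conditioning set.
  P5: blocked at fork node PriorTherapy ∈ conditioning set.
{PriorTherapy} contains no descendant of Severity and blocks every backdoor path.
No other singleton works — e.g. {Outcome} leaves P2 open — so {PriorTherapy} is the unique smallest valid adjustment set.

{PriorTherapy}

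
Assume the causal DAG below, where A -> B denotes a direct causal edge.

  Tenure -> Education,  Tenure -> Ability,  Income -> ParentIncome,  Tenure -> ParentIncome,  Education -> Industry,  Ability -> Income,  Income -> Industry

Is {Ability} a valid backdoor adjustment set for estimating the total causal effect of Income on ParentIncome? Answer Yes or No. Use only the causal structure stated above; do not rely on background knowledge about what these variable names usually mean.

Backdoor paths from Income to ParentIncome (paths whose first edge points into Income):
  P1: Income <- Ability <- Tenure -> ParentIncome
Condition 1 (no descendant of Income in the set): holds — descendants of Income are {Industry, ParentIncome}; none are in {Ability}.
Condition 2 (every backdoor path blocked by {Ability}):
  P1: blocked at chain node Ability ∈ conditioning set.
{Ability} satisfies the backdoor criterion.

Yes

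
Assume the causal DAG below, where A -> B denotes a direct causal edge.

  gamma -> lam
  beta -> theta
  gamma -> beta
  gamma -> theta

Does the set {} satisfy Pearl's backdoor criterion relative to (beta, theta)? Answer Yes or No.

Backdoor paths from beta to theta (paths whose first edge points into beta):
  P1: beta <- gamma -> theta
Condition 1 (no descendant of beta in the set): holds — descendants of beta are {theta}; none are in {}.
Condition 2 (every backdoor path blocked by {}):
  P1: open — no interior node is in the conditioning set.
{} does not satisfy the backdoor criterion.

No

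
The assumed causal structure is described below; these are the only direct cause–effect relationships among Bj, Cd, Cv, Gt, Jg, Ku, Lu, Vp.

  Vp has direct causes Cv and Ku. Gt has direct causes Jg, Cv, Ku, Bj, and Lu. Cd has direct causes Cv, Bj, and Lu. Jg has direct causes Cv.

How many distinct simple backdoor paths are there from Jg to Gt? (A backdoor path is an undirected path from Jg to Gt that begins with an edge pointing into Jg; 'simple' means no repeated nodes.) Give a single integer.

A backdoor path from Jg to Gt is any simple undirected path whose first edge points into Jg (i.e. leaves Jg via a parent).
Parents of Jg: {Cv}.
Enumerating:
  P1: Jg <- Cv -> Vp <- Ku -> Gt
  P2: Jg <- Cv -> Cd <- Lu -> Gt
  P3: Jg <- Cv -> Cd <- Bj -> Gt
  P4: Jg <- Cv -> Gt
That exhausts the simple backdoor paths. Count: 4.

4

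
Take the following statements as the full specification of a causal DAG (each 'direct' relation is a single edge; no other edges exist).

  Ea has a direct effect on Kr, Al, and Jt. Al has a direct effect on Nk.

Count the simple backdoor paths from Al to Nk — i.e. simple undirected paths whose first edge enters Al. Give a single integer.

A backdoor path from Al to Nk is any simple undirected path whose first edge points into Al (i.e. leaves Al via a parent).
Parents of Al: {Ea}.
No simple path from any parent of Al reaches Nk without revisiting Al, so there are no backdoor paths.

0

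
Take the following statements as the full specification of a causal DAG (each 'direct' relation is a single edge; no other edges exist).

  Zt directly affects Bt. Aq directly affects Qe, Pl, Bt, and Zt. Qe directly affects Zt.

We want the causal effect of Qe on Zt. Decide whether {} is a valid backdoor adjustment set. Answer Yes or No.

No

Backdoor paths from Qe to Zt (paths whose first edge points into Qe):
  P1: Qe <- Aq -> Zt
  P2: Qe <- Aq -> Bt <- Zt
Condition 1 (no descendant of Qe in the set): holds — descendants of Qe are {Bt, Zt}; none are in {}.
Condition 2 (every backdoor path blocked by {}):
  P1: open — no interior node is in the conditioning set.
  P2: blocked at collider Bt (neither it nor any descendant is in the conditioning set).
{} does not satisfy the backdoor criterion.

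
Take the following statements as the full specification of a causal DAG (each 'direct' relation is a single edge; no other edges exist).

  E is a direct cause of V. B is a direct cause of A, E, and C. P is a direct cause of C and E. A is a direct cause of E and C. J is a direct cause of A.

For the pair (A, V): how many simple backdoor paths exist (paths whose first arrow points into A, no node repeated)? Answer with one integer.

2

A backdoor path from A to V is any simple undirected path whose first edge points into A (i.e. leaves A via a parent).
Parents of A: {B, J}.
Enumerating:
  P1: A <- B -> E -> V
  P2: A <- B -> C <- P -> E -> V
That exhausts the simple backdoor paths. Count: 2.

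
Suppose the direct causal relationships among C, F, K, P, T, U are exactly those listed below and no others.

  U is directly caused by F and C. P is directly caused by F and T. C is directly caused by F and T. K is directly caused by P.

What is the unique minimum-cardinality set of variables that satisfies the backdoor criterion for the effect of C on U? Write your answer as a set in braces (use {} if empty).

Variables eligible for adjustment (non-descendants of C, excluding C and U): {F, K, P, T}.
Backdoor paths from C to U:
  P1: C <- T -> P <- F -> U
  P2: C <- F -> U
The empty set is not sufficient: P2 (C <- F -> U) has no collider blocking it and no conditioned non-collider, so it is open.
Try {F}:
  P1: blocked at collider P (neither it nor any descendant is in the conditioning set).
  P2: blocked at fork node F ∈ conditioning set.
{F} contains no descendant of C and blocks every backdoor path.
No other singleton works — e.g. {T} leaves P2 open — so {F} is the unique smallest valid adjustment set.

{F}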